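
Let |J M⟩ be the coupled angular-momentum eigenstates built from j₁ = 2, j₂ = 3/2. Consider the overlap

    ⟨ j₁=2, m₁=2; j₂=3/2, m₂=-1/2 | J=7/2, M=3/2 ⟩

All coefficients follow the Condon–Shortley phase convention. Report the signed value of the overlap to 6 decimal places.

+0.377964  (= +√(1/7))

j₁+j₂−J=0  J+j₁−j₂=4  J−j₁+j₂=3  j₁+j₂+J+1=8
(j₁±m₁, j₂±m₂, J±M) = (4,0,1,2,5,2)
P² = 2304/7
sum k=0..0:
  [0] +1/48 = 1/48
S = 1/48
C² = P²·S² = 1/7 ; C = +0.377964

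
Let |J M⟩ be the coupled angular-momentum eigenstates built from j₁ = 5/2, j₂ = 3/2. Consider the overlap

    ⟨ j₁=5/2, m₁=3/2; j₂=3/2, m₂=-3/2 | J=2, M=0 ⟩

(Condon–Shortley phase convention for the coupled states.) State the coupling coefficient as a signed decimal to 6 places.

√[5·2!3!1!/7! · 4!1!0!3!2!2!] = √(48/7)
  +(−1)^0/∏(0,2,1,0,2,1)! = 1/4  (running 1/4)
⟨..|..⟩ = √(48/7)·(1/4) = +0.654654

+0.654654  (= +√(3/7))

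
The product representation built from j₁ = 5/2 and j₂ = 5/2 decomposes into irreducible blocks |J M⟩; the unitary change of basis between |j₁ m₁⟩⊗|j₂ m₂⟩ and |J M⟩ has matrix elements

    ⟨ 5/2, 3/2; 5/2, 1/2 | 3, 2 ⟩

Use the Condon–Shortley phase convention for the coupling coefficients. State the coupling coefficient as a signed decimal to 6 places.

j₁+j₂−J=2  J+j₁−j₂=3  J−j₁+j₂=3  j₁+j₂+J+1=9
(j₁±m₁, j₂±m₂, J±M) = (4,1,3,2,5,1)
P² = 48
sum k=0..1:
  [0] +1/24 = 1/24
  [1] −1/12 = -1/12
S = -1/24
C² = P²·S² = 1/12 ; C = -0.288675

−√(1/12) = -0.288675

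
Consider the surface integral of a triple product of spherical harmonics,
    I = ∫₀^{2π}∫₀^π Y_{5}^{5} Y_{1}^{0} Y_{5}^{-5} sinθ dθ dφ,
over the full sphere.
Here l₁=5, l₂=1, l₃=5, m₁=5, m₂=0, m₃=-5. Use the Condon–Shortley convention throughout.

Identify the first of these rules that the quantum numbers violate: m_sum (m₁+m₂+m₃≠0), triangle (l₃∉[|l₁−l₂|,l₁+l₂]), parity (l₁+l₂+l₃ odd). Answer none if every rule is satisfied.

parity

azimuthal sum: 5 + 0 − 5 = 0  ✓
4 ≤ 5 ≤ 6 (triangle on l)  ✓
L = 5 + 1 + 5 = 11 (odd)  ✗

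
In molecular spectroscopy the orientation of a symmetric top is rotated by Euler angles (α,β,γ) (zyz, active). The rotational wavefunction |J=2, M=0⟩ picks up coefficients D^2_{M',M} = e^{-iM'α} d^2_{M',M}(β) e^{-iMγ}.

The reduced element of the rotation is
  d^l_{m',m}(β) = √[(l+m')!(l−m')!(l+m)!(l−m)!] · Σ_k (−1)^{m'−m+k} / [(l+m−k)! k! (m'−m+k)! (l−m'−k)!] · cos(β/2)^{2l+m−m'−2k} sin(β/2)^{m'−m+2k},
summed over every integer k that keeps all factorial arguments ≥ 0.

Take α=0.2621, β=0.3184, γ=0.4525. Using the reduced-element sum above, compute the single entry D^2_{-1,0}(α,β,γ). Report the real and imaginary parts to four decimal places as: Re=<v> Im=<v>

Re=0.3517 Im=0.0944

First d^2_{-1,0}(β=0.3184), then the phase factors e^{-i(-1)α} and e^{-i(0)γ}:
With c≡cos(β/2)=0.987354 and s≡sin(β/2)=0.158528, N=[1·6·2·2]^{1/2}=4.898979
k∈{1,2} keeps every argument non-negative
  k=1: (−1)^0·4.8990/(2)·0.9874^3·0.1585^1 = +0.373768
  k=2: (−1)^1·4.8990/(2)·0.9874^1·0.1585^3 = -0.009635
d^2_{-1,0}(0.3184) = +0.373768 -0.009635 = +0.364132
Phases: e^{-i·(-1)·0.2621}=+0.965848+0.259109i, e^{-i·(0)·0.4525}=+1.000000+0.000000i ⇒ D=+0.351697+0.094350i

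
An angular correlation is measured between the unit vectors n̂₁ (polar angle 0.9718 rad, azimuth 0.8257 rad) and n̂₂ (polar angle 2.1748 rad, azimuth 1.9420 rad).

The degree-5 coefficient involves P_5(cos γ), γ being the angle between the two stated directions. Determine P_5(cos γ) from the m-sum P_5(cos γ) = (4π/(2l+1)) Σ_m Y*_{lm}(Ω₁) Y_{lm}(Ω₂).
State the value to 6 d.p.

-0.040759

Addition theorem: P_5(cos γ) = (4π/11) Σ_m Y*_{lm}(Ω₁) Y_{lm}(Ω₂), m = −5…5:
  m=-5: Y*=(-0.098322, -0.148806)  Y=(-0.168233, 0.049329)  product (0.023881, 0.020184)
  m=-4: Y*=(-0.380035, -0.061801)  Y=(-0.032852, 0.381138)  product (0.036039, -0.142815)
  m=-3: Y*=(-0.285517, 0.223654)  Y=(0.329378, 0.162037)  product (-0.130283, 0.027402)
  m=-2: Y*=(0.002432, -0.030107)  Y=(-0.015531, 0.014250)  product (0.000391, 0.000502)
  m=-1: Y*=(-0.238243, -0.258264)  Y=(0.127264, 0.326947)  product (0.054119, -0.110761)
  m=+0: Y*=(-0.058406, -0.000000)  Y=(0.068037, 0.000000)  product (-0.003974, -0.000000)
  m=+1: Y*=(0.238243, -0.258264)  Y=(-0.127264, 0.326947)  product (0.054119, 0.110761)
  m=+2: Y*=(0.002432, 0.030107)  Y=(-0.015531, -0.014250)  product (0.000391, -0.000502)
  m=+3: Y*=(0.285517, 0.223654)  Y=(-0.329378, 0.162037)  product (-0.130283, -0.027402)
  m=+4: Y*=(-0.380035, 0.061801)  Y=(-0.032852, -0.381138)  product (0.036039, 0.142815)
  m=+5: Y*=(0.098322, -0.148806)  Y=(0.168233, 0.049329)  product (0.023881, -0.020184)
Total Σ_m = (-0.035678, 0.000000). Multiply by 1.142397: (-0.040759, 0.000000). P_5(cos γ) = -0.040759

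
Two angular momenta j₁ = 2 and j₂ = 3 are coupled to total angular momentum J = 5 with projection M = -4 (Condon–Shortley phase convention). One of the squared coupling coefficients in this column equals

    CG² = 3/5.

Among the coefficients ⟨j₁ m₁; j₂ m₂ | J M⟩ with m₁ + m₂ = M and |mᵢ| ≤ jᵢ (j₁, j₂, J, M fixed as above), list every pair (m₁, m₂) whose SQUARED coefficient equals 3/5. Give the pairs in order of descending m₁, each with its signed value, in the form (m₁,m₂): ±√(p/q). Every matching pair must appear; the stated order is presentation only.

(-2,-2): +√(3/5)

Admissible pairs with m₁+m₂ = M = -4: (-2,-2), (-1,-3)
  (m₁,m₂)=(-1,-3): CG² = 2/5, CG = +√(2/5)
  (m₁,m₂)=(-2,-2): CG² = 3/5, CG = +√(3/5)   ← matches the target
Pairs with CG² = 3/5: (-2,-2): +√(3/5)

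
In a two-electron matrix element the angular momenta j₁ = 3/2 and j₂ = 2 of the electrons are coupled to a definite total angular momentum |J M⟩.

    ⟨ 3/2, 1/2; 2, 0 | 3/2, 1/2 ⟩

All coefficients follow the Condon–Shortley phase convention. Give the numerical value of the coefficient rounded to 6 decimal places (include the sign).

−√(1/5) ≈ -0.447214

triangle: 2!·1!·2!/6! = 4/720
(j±m)!: 2!·1!·2!·2!·2!·1! = 16
prefactor² = (2J+1)·Δ·N² = 16/45
  k=0: +1/(0!·2!·1!·2!·0!·0!) = 1/4
  k=1: −1/(1!·1!·0!·1!·1!·1!) = -1
Σ = -3/4  ⇒  CG² = 16/45·(-3/4)² = 1/5
CG = −√(1/5) = -0.447214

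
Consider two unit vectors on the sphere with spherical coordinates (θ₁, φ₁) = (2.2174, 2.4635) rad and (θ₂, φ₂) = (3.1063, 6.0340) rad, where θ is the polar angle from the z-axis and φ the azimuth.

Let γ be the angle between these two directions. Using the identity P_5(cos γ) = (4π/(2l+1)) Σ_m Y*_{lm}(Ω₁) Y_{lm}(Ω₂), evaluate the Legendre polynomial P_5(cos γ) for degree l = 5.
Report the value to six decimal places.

Addition theorem: P_5(cos γ) = (4π/11) Σ_m Y*_{lm}(Ω₁) Y_{lm}(Ω₂), m = −5…5:
  term(m=-5) = +0.000000+0.000000i   from Y*(Ω₁)=+0.145691-0.037026i, Y(Ω₂)=+0.000000+0.000000i
  term(m=-4) = -0.000000-0.000001i   from Y*(Ω₁)=+0.326280+0.149332i, Y(Ω₂)=-0.000001-0.000002i
  term(m=-3) = -0.000014+0.000046i   from Y*(Ω₁)=+0.178248+0.356643i, Y(Ω₂)=+0.000089+0.000083i
  term(m=-2) = +0.000159-0.000184i   from Y*(Ω₁)=-0.012321+0.056525i, Y(Ω₂)=-0.003698-0.002012i
  term(m=-1) = +0.027516-0.012583i   from Y*(Ω₁)=+0.261759-0.210850i, Y(Ω₂)=+0.087236+0.022199i
  term(m=+0) = -0.137676+0.000000i   from Y*(Ω₁)=+0.148537-0.000000i, Y(Ω₂)=-0.926882+0.000000i
  term(m=+1) = +0.027516+0.012583i   from Y*(Ω₁)=-0.261759-0.210850i, Y(Ω₂)=-0.087236+0.022199i
  term(m=+2) = +0.000159+0.000184i   from Y*(Ω₁)=-0.012321-0.056525i, Y(Ω₂)=-0.003698+0.002012i
  term(m=+3) = -0.000014-0.000046i   from Y*(Ω₁)=-0.178248+0.356643i, Y(Ω₂)=-0.000089+0.000083i
  term(m=+4) = -0.000000+0.000001i   from Y*(Ω₁)=+0.326280-0.149332i, Y(Ω₂)=-0.000001+0.000002i
  term(m=+5) = +0.000000-0.000000i   from Y*(Ω₁)=-0.145691-0.037026i, Y(Ω₂)=-0.000000+0.000000i
Σ over m = -0.082354+0.000000i; ×(4π/11) → -0.094081+0.000000i. Real part: -0.094081

-0.094081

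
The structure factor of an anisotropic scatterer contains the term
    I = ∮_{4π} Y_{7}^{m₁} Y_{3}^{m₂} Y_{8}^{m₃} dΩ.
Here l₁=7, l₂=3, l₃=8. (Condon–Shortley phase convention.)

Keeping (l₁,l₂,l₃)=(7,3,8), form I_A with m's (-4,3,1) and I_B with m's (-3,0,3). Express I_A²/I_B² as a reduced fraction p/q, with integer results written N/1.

175/27

Shared (l₁,l₂,l₃)=(7,3,8): N and (l;000)² cancel in I_A²/I_B².
A: Δ = 2!·12!·4!/19! = 1/5290740; Racah Σ t=2..2: t=2:+1/104509440 = 1/104509440; ⇒ 3j(7 3 8; -4 3 1)² = 275/50388, sgn -1
B: Δ = 2!·12!·4!/19! = 1/5290740; Racah Σ t=0..2: t=0:+1/87091200 t=1:−1/8709120 t=2:+1/11612160 = -1/58060800; ⇒ 3j(7 3 8; -3 0 3)² = 99/117572, sgn +1
I_A²/I_B² = (275/50388)/(99/117572) = 175/27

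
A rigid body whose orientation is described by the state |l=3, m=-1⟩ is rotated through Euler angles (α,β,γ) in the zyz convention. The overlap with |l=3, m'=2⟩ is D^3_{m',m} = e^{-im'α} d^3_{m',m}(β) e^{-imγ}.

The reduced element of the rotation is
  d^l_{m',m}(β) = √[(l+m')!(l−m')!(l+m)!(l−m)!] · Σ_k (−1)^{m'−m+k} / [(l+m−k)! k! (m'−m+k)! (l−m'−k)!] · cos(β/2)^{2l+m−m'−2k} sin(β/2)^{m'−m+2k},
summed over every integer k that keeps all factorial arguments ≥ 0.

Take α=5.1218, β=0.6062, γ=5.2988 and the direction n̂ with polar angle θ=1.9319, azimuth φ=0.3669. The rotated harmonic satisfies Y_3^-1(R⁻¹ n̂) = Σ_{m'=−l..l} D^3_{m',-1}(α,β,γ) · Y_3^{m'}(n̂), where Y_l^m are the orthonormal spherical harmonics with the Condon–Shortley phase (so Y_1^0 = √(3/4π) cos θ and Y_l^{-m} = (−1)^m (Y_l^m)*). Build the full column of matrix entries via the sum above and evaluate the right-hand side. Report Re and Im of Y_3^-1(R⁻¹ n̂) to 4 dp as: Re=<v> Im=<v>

Need the full column D^3_{m',-1} for m'=−3..3 at α=5.1218, β=0.6062, γ=5.2988.
cos(β/2)=0.954416, sin(β/2)=0.298480
d^3_{-3,-1}: single k=2 term ⇒ +0.286304;  D = -0.069125+0.277834i
d^3_{-2,-1}: k∈[1..2] ⇒ +0.747487 -0.146214 = +0.601273;  D = -0.593051+0.099095i
d^3_{-1,-1}: k∈[0..2] ⇒ +0.755833 -0.591387 +0.043380 = +0.207826;  D = -0.113018-0.174409i
d^3_{0,-1}: k∈[0..2] ⇒ -0.818831 +0.240255 -0.007833 = -0.586409;  D = -0.324504+0.488439i
d^3_{1,-1}: k∈[0..2] ⇒ +0.443540 -0.057840 +0.000707 = +0.386407;  D = +0.380370+0.068038i
d^3_{2,-1}: k∈[0..1] ⇒ -0.146214 +0.007150 = -0.139064;  D = -0.032030-0.135325i
d^3_{3,-1}: single k=0 term ⇒ +0.028002;  D = -0.022430+0.016763i
Y_3^{m'}(θ=1.9319,φ=0.3669) and Σ D·Y over m':
  (-0.0691+0.2778i)·(+0.1547-0.3045i)  (-0.5931+0.0991i)·(-0.2347+0.2116i)  (-0.1130-0.1744i)·(-0.1061+0.0408i)  (-0.3245+0.4884i)·(+0.3132+0.0000i)  (+0.3804+0.0680i)·(+0.1061+0.0408i)  (-0.0320-0.1353i)·(-0.2347-0.2116i)  (-0.0224+0.0168i)·(-0.1547-0.3045i)
Y_3^-1(R⁻¹ n̂) = +0.134595+0.147673i

Re=0.1346 Im=0.1477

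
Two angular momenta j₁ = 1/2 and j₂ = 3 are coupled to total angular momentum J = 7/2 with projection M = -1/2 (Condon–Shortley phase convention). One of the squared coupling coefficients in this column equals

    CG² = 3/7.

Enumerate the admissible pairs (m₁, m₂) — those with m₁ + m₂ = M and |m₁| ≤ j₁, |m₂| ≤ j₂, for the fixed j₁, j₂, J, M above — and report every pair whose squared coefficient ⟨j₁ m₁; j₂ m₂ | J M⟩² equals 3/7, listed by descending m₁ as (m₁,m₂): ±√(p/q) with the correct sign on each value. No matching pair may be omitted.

Admissible pairs with m₁+m₂ = M = -1/2: (-1/2,0), (1/2,-1)
  (m₁,m₂)=(1/2,-1): CG² = 3/7, CG = +√(3/7)   ← matches the target
  (m₁,m₂)=(-1/2,0): CG² = 4/7, CG = +√(4/7)
Pairs with CG² = 3/7: (1/2,-1): +√(3/7)

(1/2,-1): +√(3/7)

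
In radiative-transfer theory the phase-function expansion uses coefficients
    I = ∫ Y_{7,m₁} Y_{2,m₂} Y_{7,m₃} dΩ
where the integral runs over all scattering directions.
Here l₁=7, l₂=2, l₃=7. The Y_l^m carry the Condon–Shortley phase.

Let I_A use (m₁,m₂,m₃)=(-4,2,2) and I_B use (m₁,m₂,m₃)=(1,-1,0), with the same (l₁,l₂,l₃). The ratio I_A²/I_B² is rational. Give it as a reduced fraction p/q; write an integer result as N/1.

275/7

l's match ⇒ only the (l;m) 3-j factors differ between A and B.
A: triangle coeff Δ(7,2,7) = 1/185640; Σ_t [2,2]: t=2:+1/8709120 = 1/8709120; (3j)²=55/3094 [(7 2 7; -4 2 2)], sign=-1
B: triangle coeff Δ(7,2,7) = 1/185640; Σ_t [0,1]: t=0:+1/1036800 t=1:−1/1209600 = 1/7257600; (3j)²=1/2210 [(7 2 7; 1 -1 0)], sign=-1
I_A²/I_B² = (55/3094)/(1/2210) = 275/7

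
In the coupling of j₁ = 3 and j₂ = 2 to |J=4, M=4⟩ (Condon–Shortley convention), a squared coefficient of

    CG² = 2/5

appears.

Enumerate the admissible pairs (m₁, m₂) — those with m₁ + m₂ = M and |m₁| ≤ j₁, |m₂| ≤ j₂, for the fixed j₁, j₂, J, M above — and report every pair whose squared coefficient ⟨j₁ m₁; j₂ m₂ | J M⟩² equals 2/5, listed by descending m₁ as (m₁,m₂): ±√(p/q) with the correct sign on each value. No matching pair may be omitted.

Admissible pairs with m₁+m₂ = M = 4: (2,2), (3,1)
  (m₁,m₂)=(3,1): CG² = 3/5, CG = +√(3/5)
  (m₁,m₂)=(2,2): CG² = 2/5, CG = −√(2/5)   ← matches the target
Pairs with CG² = 2/5: (2,2): −√(2/5)

(2,2): −√(2/5)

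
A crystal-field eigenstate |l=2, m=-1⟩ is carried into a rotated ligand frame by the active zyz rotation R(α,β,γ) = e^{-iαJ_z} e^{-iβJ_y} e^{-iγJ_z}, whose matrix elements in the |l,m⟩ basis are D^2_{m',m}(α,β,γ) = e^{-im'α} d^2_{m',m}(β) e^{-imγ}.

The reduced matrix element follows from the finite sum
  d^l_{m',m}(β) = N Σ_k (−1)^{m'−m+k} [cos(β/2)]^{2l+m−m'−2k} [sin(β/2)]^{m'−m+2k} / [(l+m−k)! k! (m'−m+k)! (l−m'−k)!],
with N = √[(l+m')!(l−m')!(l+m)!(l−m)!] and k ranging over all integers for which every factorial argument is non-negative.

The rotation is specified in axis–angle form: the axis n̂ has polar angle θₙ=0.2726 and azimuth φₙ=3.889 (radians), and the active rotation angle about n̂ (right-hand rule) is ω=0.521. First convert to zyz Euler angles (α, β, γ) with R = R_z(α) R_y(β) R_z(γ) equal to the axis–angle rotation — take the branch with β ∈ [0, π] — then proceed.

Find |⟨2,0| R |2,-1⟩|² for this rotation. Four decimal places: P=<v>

Axis–angle → zyz. n̂ = (sinθₙcosφₙ, sinθₙsinφₙ, cosθₙ) = (-0.197472, -0.183011, +0.963074), ω = 0.5210.
R = I cosω + sinω [n̂]ₓ + (1−cosω) n̂n̂ᵀ gives
  R = [+0.872496, -0.474573, -0.116326; +0.484163, +0.871766, +0.074907; +0.065860, -0.121676, +0.990382]
β = atan2(√(R₁₃²+R₂₃²), R₃₃) = 0.138802; α = atan2(R₂₃, R₁₃) mod 2π = 2.569491; γ = atan2(R₃₂, −R₃₁) mod 2π = 4.216269
First d^2_{0,-1}(β=0.1388), then the phase factors e^{-i(0)α} and e^{-i(-1)γ}:
Half-angle: c=0.997593, s=0.069346. N=√(2·2·1·6)=4.898979
The bounds max(0,m−m')=0 and min(l+m,l−m')=1 give 2 terms
  k=0: (−1)^1·4.8990/(2)·0.9976^3·0.0693^1 = -0.168637
  k=1: (−1)^2·4.8990/(2)·0.9976^1·0.0693^3 = +0.000815
d^2_{0,-1}(0.1388) = -0.168637 +0.000815 = -0.167822
|D^2_{0,-1}|² = |d^2_{0,-1}(β)|² = (-0.167822)² = 0.028164 (the z-rotation phases have unit modulus)

P=0.0282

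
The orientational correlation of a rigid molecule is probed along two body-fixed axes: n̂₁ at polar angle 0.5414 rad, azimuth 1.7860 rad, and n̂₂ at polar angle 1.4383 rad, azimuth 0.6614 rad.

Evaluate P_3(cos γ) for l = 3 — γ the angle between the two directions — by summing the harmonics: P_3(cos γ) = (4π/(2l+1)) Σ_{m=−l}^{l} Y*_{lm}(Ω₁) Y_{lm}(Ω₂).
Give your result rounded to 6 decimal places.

-0.407621

Expand P_3 via completeness: Σ_{m} conj(Y_{3,m}) at Ω₁ times Y_{3,m} at Ω₂ —
  [-3]  conj(Y_{3,-3})(Ω₁) = +0.034357-0.045608i ; Y_{3,-3}(Ω₂) = -0.163242-0.372118i ; Δ = -0.022580-0.005340i
  [-2]  conj(Y_{3,-2})(Ω₁) = -0.211382-0.097048i ; Y_{3,-2}(Ω₂) = +0.032562-0.128599i ; Δ = -0.019363+0.024023i
  [-1]  conj(Y_{3,-1})(Ω₁) = -0.095036+0.434770i ; Y_{3,-1}(Ω₂) = -0.230737+0.179594i ; Δ = -0.056154-0.117385i
  [+0]  conj(Y_{3,0})(Ω₁) = +0.214956-0.000000i ; Y_{3,0}(Ω₂) = -0.143598+0.000000i ; Δ = -0.030867+0.000000i
  [+1]  conj(Y_{3,1})(Ω₁) = +0.095036+0.434770i ; Y_{3,1}(Ω₂) = +0.230737+0.179594i ; Δ = -0.056154+0.117385i
  [+2]  conj(Y_{3,2})(Ω₁) = -0.211382+0.097048i ; Y_{3,2}(Ω₂) = +0.032562+0.128599i ; Δ = -0.019363-0.024023i
  [+3]  conj(Y_{3,3})(Ω₁) = -0.034357-0.045608i ; Y_{3,3}(Ω₂) = +0.163242-0.372118i ; Δ = -0.022580+0.005340i
Total Σ_m = -0.227062+0.000000i. Multiply by 1.795196: -0.407621+0.000000i. P_3(cos γ) = -0.407621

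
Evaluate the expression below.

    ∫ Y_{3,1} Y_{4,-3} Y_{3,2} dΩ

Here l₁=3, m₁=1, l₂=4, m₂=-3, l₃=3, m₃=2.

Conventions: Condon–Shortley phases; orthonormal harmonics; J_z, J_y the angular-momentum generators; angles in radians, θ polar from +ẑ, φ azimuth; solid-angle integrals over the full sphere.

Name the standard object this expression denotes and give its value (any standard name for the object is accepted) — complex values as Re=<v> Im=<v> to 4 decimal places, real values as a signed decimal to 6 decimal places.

Gaunt coefficient, -0.095955

This is a Gaunt coefficient — the integral of a triple product of spherical harmonics over the sphere.
Checks pass: Σm=0; 10 even; l₃=3∈[1,7].
(2·3+1)(2·4+1)(2·3+1) = 441
Δ: 4! 2! 4! / 11! → 1/34650
sum: t=1:−1/72 t=2:+1/16 t=3:−1/72 = 5/144
3j²(3 4 3; 0 0 0) = Δ·Π!·Σ² = 2/77  (sign -1)
sum: t=0:+1/288 t=1:−1/144 = -1/288
3j²(3 4 3; 1 -3 2) = Δ·Π!·Σ² = 1/99  (sign +1)
combine: 4πI² = 441·2/77·1/99 = 14/121
take √, sign -1: I = -0.09595473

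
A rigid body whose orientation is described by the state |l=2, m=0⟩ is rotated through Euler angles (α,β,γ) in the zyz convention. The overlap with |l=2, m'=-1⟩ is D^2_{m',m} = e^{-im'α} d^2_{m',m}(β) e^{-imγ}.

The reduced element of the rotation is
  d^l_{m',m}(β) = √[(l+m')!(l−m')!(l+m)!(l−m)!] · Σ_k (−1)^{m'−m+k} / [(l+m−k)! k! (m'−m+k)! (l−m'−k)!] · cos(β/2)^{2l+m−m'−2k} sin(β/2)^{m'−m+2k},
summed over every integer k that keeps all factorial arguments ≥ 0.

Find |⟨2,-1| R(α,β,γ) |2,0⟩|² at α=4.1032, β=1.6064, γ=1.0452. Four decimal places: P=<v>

Split into d^2_{-1,0}(β=1.6064) × two z-phases.
c=cos(1.606400/2)=0.694408, s=sin(1.606400/2)=0.719582; N=√[1·6·2·2]=4.898979
The bounds max(0,m−m')=1 and min(l+m,l−m')=2 give 2 terms
  k=1: (−1)^0·4.8990/(2)·0.6944^3·0.7196^1 = +0.590200
  k=2: (−1)^1·4.8990/(2)·0.6944^1·0.7196^3 = -0.633769
d^2_{-1,0}(1.6064) = +0.590200 -0.633769 = -0.043569
|D^2_{-1,0}|² = |d^2_{-1,0}(β)|² = (-0.043569)² = 0.001898 (the z-rotation phases have unit modulus)

P=0.0019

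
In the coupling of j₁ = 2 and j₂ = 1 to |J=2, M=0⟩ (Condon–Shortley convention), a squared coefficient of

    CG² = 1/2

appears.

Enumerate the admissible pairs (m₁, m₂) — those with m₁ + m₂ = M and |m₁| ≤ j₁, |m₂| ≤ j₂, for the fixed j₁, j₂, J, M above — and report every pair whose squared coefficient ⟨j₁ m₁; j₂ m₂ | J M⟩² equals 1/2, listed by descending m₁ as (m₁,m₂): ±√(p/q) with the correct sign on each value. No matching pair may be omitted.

Admissible pairs with m₁+m₂ = M = 0: (-1,1), (0,0), (1,-1)
  (m₁,m₂)=(1,-1): CG² = 1/2, CG = +√(1/2)   ← matches the target
  (m₁,m₂)=(0,0): CG² = 0/1, CG = 0
  (m₁,m₂)=(-1,1): CG² = 1/2, CG = −√(1/2)   ← matches the target
Pairs with CG² = 1/2: (1,-1): +√(1/2); (-1,1): −√(1/2)

(1,-1): +√(1/2); (-1,1): −√(1/2)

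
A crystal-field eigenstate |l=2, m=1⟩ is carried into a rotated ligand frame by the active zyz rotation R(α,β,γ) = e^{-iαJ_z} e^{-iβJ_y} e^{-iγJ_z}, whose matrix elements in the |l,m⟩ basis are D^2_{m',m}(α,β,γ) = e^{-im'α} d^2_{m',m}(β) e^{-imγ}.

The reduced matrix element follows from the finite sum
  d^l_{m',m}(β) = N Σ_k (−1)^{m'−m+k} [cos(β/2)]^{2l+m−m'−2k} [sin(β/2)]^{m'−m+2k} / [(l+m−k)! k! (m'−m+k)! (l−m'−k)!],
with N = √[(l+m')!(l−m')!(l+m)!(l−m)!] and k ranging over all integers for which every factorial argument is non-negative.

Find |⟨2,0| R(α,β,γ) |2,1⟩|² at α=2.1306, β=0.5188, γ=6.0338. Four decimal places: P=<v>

P=0.2781

Split into d^2_{0,1}(β=0.5188) × two z-phases.
c=cos(0.518800/2)=0.966544, s=sin(0.518800/2)=0.256501; N=√[2·2·6·1]=4.898979
k: max(0,(1)−(0))=1 … min(2+(1),2−(0))=2
  k=1: (−1)^0·4.8990/(2)·0.9665^3·0.2565^1 = +0.567321
  k=2: (−1)^1·4.8990/(2)·0.9665^1·0.2565^3 = -0.039954
d^2_{0,1}(0.5188) = +0.567321 -0.039954 = +0.527367
|D^2_{0,1}|² = |d^2_{0,1}(β)|² = (+0.527367)² = 0.278116 (the z-rotation phases have unit modulus)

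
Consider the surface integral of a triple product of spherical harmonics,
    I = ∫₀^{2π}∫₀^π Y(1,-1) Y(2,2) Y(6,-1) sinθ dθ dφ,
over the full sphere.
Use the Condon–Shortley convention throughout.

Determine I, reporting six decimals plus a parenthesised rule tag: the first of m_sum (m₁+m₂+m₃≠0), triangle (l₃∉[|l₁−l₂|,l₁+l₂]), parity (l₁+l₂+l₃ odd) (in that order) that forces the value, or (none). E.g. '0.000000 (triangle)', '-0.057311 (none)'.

0.000000 (triangle)

l₃=6 ∉ [1,3] — triangle fails ⇒ I = 0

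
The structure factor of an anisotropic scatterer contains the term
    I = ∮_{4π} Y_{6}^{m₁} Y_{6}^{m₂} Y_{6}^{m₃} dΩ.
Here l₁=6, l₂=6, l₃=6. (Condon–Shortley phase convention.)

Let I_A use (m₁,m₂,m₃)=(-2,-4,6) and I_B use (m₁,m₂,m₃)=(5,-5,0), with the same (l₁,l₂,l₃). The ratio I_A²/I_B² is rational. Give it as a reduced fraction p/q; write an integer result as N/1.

l's match ⇒ only the (l;m) 3-j factors differ between A and B.
A: triangle coeff Δ(6,6,6) = 1/325909584; Σ_t [2,2]: t=2:+1/24883200 = 1/24883200; (3j)²=70/4199 [(6 6 6; -2 -4 6)], sign=+1
B: triangle coeff Δ(6,6,6) = 1/325909584; Σ_t [0,1]: t=0:+1/10368000 t=1:−1/62208000 = 1/12441600; (3j)²=275/16796 [(6 6 6; 5 -5 0)], sign=+1
I_A²/I_B² = (70/4199)/(275/16796) = 56/55

56/55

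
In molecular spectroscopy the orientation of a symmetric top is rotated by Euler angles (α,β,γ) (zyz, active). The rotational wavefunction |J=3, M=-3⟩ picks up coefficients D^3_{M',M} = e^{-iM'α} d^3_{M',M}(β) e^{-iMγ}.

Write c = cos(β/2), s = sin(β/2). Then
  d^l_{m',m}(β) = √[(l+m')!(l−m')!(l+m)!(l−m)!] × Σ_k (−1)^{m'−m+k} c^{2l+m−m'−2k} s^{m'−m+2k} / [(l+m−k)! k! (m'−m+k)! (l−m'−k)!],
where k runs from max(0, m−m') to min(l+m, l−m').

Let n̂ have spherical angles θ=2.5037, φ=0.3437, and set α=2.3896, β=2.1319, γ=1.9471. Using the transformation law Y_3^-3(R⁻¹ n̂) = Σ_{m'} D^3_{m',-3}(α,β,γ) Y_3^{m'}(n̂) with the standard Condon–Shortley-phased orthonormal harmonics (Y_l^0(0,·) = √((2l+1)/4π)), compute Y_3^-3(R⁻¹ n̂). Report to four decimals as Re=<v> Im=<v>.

Need the full column D^3_{m',-3} for m'=−3..3 at α=2.3896, β=2.1319, γ=1.9471.
cos(β/2)=0.483673, sin(β/2)=0.875249
d^3_{-3,-3}: single k=0 term ⇒ +0.012803;  D = +0.011563+0.005496i
d^3_{-2,-3}: single k=0 term ⇒ -0.056750;  D = +0.020790+0.052805i
d^3_{-1,-3}: single k=0 term ⇒ +0.162374;  D = -0.059763+0.150976i
d^3_{0,-3}: single k=0 term ⇒ -0.339285;  D = -0.306696+0.145093i
d^3_{1,-3}: single k=0 term ⇒ +0.531711;  D = -0.506348-0.162257i
d^3_{2,-3}: single k=0 term ⇒ -0.608534;  D = -0.296380-0.531482i
d^3_{3,-3}: single k=0 term ⇒ +0.449562;  D = +0.108301-0.436322i
Y_3^{m'}(θ=2.5037,φ=0.3437) and Σ D·Y over m':
  (+0.0116+0.0055i)·(+0.0453-0.0756i)  (+0.0208+0.0528i)·(-0.2250+0.1847i)  (-0.0598+0.1510i)·(+0.4035-0.1444i)  (-0.3067+0.1451i)·(-0.0680+0.0000i)  (-0.5063-0.1623i)·(-0.4035-0.1444i)  (-0.2964-0.5315i)·(-0.2250-0.1847i)  (+0.1083-0.4363i)·(-0.0453-0.0756i)
Y_3^-3(R⁻¹ n̂) = +0.116560+0.375537i

Re=0.1166 Im=0.3755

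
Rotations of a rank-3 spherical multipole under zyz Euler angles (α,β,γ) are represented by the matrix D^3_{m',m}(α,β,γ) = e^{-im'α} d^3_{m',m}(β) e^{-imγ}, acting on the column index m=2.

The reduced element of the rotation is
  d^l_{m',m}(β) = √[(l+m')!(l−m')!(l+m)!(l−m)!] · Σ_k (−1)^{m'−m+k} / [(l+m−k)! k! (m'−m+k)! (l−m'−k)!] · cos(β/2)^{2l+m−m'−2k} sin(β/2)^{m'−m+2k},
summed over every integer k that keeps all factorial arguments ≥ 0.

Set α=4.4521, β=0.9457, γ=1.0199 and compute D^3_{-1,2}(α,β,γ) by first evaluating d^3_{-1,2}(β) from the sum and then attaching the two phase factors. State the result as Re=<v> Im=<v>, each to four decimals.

Re=-0.2732 Im=0.2441

D^3_{-1,2}(4.4521,0.9457,1.0199) = e^{-i·-1·4.4521}·d^3_{-1,2}(0.9457)·e^{-i·2·1.0199}. Compute d first:
With c≡cos(β/2)=0.890274 and s≡sin(β/2)=0.455425, N=[2·24·120·1]^{1/2}=75.894664
The bounds max(0,m−m')=3 and min(l+m,l−m')=4 give 2 terms
  k=3: (−1)^0·75.8947/(12)·0.8903^3·0.4554^3 = +0.421554
  k=4: (−1)^1·75.8947/(24)·0.8903^1·0.4554^5 = -0.055158
d^3_{-1,2}(0.9457) = +0.421554 -0.055158 = +0.366395
Attach z-rotation phases: D = e^{-i(-1)(4.4521)}·(+0.366395)·e^{-i(2)(1.0199)} = -0.273201+0.244145i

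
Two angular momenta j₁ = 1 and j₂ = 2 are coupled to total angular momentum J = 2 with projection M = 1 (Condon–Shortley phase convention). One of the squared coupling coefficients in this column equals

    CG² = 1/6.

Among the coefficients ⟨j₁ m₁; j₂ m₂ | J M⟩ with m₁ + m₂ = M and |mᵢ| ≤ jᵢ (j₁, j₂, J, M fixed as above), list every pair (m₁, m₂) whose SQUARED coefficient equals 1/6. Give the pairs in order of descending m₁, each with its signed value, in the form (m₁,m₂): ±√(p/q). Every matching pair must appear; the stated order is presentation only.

(0,1): −√(1/6)

Admissible pairs with m₁+m₂ = M = 1: (-1,2), (0,1), (1,0)
  (m₁,m₂)=(1,0): CG² = 1/2, CG = +√(1/2)
  (m₁,m₂)=(0,1): CG² = 1/6, CG = −√(1/6)   ← matches the target
  (m₁,m₂)=(-1,2): CG² = 1/3, CG = −√(1/3)
Pairs with CG² = 1/6: (0,1): −√(1/6)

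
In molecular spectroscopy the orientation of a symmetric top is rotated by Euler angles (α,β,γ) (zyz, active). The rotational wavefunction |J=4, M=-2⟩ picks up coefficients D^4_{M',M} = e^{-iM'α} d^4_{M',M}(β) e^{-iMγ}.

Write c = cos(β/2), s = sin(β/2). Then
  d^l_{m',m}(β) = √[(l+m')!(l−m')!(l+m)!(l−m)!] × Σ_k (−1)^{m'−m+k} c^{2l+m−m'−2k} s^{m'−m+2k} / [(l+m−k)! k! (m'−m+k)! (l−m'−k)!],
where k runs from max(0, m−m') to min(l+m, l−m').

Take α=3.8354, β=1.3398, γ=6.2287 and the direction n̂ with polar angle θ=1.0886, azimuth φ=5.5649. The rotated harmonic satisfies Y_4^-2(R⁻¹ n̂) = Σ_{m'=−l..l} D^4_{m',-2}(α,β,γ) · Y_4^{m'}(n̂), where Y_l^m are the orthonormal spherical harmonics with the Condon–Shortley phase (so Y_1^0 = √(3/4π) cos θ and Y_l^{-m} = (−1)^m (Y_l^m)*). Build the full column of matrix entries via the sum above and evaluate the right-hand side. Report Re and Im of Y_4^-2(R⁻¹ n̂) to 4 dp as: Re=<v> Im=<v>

Re=0.1451 Im=-0.2987

Need the full column D^4_{m',-2} for m'=−4..4 at α=3.8354, β=1.3398, γ=6.2287.
cos(β/2)=0.783884, sin(β/2)=0.620908
d^4_{-4,-2}: single k=2 term ⇒ +0.473307;  D = -0.420836+0.216602i
d^4_{-3,-2}: k∈[1..2] ⇒ +0.422525 -0.795288 = -0.372763;  D = -0.145729+0.343097i
d^4_{-2,-2}: k∈[0..2] ⇒ +0.142565 -1.073359 +0.841794 = -0.089000;  D = -0.025633-0.085229i
d^4_{-1,-2}: k∈[0..2] ⇒ -0.479099 +1.502953 -0.628644 = +0.395211;  D = -0.329528-0.218181i
d^4_{0,-2}: k∈[0..2] ⇒ +0.848565 -1.419726 +0.334031 = -0.237130;  D = -0.235724+0.025789i
d^4_{1,-2}: k∈[0..2] ⇒ -1.001969 +0.942966 -0.118325 = -0.177328;  D = +0.123192-0.127550i
d^4_{2,-2}: k∈[0..2] ⇒ +0.841794 -0.422519 +0.022091 = +0.441366;  D = +0.032724-0.440151i
d^4_{3,-2}: k∈[0..1] ⇒ -0.498971 +0.104353 = -0.394618;  D = -0.229157-0.321264i
d^4_{4,-2}: single k=0 term ⇒ +0.186313;  D = -0.180176-0.047428i
Y_4^{m'}(θ=1.0886,φ=5.5649) and Σ D·Y over m':
  (-0.4208+0.2166i)·(-0.2629+0.0723i)  (-0.1457+0.3431i)·(-0.2226+0.3368i)  (-0.0256-0.0852i)·(+0.0178+0.1315i)  (-0.3295-0.2182i)·(-0.2187-0.1912i)  (-0.2357+0.0258i)·(-0.1939+0.0000i)  (+0.1232-0.1275i)·(+0.2187-0.1912i)  (+0.0327-0.4402i)·(+0.0178-0.1315i)  (-0.2292-0.3213i)·(+0.2226+0.3368i)  (-0.1802-0.0474i)·(-0.2629-0.0723i)
Y_4^-2(R⁻¹ n̂) = +0.145079-0.298730i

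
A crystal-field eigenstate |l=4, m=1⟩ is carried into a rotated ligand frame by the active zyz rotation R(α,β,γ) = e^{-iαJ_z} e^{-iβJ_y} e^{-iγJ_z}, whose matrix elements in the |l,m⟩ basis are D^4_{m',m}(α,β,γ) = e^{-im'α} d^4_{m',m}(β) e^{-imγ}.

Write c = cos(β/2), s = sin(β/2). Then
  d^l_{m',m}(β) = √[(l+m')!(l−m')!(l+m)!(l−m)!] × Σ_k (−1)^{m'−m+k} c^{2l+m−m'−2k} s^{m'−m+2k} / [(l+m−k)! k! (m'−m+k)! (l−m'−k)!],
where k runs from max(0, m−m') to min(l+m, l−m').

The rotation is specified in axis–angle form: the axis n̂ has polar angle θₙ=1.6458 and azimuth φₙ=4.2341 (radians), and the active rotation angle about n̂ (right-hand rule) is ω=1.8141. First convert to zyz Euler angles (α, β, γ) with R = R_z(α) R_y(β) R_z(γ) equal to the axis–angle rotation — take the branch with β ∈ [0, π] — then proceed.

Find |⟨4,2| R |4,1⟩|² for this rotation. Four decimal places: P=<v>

P=0.0342

Axis–angle → zyz. n̂ = (sinθₙcosφₙ, sinθₙsinφₙ, cosθₙ) = (-0.458967, -0.885288, -0.074933), ω = 1.8141.
R = I cosω + sinω [n̂]ₓ + (1−cosω) n̂n̂ᵀ gives
  R = [+0.020488, +0.576930, -0.816536; +0.431477, +0.731634, +0.527768; +0.901891, -0.363130, -0.233943]
β = atan2(√(R₁₃²+R₂₃²), R₃₃) = 1.806927; α = atan2(R₂₃, R₁₃) mod 2π = 2.567788; γ = atan2(R₃₂, −R₃₁) mod 2π = 3.524366
D^4_{2,1}(2.5678,1.8069,3.5244) = e^{-i·2·2.5678}·d^4_{2,1}(1.8069)·e^{-i·1·3.5244}. Compute d first:
Half-angle: c=0.618893, s=0.785475. N=√(720·2·120·6)=1018.233765
Admissible k: 0..2 (factorial args all ≥0)
  k=0: (−1)^1·1018.2338/(240)·0.6189^7·0.7855^1 = -0.115899
  k=1: (−1)^2·1018.2338/(48)·0.6189^5·0.7855^3 = +0.933431
  k=2: (−1)^3·1018.2338/(72)·0.6189^3·0.7855^5 = -1.002362
d^4_{2,1}(1.8069) = -0.115899 +0.933431 -1.002362 = -0.184830
|D^4_{2,1}|² = |d^4_{2,1}(β)|² = (-0.184830)² = 0.034162 (the z-rotation phases have unit modulus)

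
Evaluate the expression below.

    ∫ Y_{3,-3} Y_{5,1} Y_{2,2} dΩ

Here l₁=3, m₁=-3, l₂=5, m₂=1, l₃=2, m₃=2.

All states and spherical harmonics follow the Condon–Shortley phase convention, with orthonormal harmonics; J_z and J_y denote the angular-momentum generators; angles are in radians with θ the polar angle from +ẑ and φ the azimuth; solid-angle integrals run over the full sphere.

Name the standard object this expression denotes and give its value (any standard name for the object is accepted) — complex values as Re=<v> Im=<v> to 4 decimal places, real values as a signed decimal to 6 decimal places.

This is a Gaunt coefficient — the integral of a triple product of spherical harmonics over the sphere.
m-sum 0 ✓  L=10 even ✓  2≤2≤8 ✓
Π(2lᵢ+1) = 7×11×5 = 385
triangle coeff Δ(3,5,2) = 1/2310
Σ_t [3,3]: t=3:−1/144 = -1/144
(3j)²=10/231 [(3 5 2; 0 0 0)], sign=-1
Σ_t [6,6]: t=6:+1/17280 = 1/17280
(3j)²=1/2310 [(3 5 2; -3 1 2)], sign=+1
⇒ 4πI² = 5/693
I = (-1)√(5/693/(4π)) = -0.02396147

Gaunt coefficient, -0.023961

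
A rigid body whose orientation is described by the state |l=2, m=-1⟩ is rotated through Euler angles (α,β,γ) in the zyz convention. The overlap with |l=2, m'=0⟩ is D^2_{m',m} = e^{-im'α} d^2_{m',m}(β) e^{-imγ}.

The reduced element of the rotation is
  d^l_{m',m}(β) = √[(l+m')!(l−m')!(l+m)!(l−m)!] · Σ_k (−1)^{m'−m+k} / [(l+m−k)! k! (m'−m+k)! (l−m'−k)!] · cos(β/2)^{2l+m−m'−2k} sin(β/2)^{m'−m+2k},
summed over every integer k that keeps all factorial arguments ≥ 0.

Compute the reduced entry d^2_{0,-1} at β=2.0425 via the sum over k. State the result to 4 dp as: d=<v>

d^2_{0,-1}(β=2.0425) via the finite sum:
Half-angle: c=0.522300, s=0.852762. N=√(2·2·1·6)=4.898979
The bounds max(0,m−m')=0 and min(l+m,l−m')=1 give 2 terms
  k=0: (−1)^1·4.8990/(2)·0.5223^3·0.8528^1 = -0.297622
  k=1: (−1)^2·4.8990/(2)·0.5223^1·0.8528^3 = +0.793376
d^2_{0,-1}(2.0425) = -0.297622 +0.793376 = +0.495754

d=0.4958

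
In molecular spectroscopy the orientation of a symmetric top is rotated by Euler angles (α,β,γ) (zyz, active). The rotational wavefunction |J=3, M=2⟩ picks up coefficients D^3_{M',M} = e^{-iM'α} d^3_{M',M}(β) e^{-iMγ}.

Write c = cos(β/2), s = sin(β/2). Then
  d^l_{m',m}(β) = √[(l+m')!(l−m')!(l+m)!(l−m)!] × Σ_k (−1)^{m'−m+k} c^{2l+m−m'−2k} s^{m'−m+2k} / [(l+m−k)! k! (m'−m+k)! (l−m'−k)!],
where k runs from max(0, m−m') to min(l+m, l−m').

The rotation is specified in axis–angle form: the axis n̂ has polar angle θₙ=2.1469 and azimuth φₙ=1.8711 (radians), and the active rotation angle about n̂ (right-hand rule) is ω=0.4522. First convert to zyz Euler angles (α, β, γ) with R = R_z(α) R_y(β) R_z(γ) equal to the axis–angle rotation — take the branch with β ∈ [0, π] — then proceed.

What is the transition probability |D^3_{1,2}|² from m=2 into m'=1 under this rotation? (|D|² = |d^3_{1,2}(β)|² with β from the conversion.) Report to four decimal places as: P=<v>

P=0.2535

Axis–angle → zyz. n̂ = (sinθₙcosφₙ, sinθₙsinφₙ, cosθₙ) = (-0.248064, +0.801062, -0.544761), ω = 0.4522.
R = I cosω + sinω [n̂]ₓ + (1−cosω) n̂n̂ᵀ gives
  R = [+0.905673, +0.218057, +0.363603; -0.258004, +0.963987, +0.064528; -0.336438, -0.152253, +0.929316]
β = atan2(√(R₁₃²+R₂₃²), R₃₃) = 0.378239; α = atan2(R₂₃, R₁₃) mod 2π = 0.175640; γ = atan2(R₃₂, −R₃₁) mod 2π = 5.858218
D^3_{1,2}(0.1756,0.3782,5.8582) = e^{-i·1·0.1756}·d^3_{1,2}(0.3782)·e^{-i·2·5.8582}. Compute d first:
c=cos(0.378239/2)=0.982170, s=sin(0.378239/2)=0.187994; N=√[24·2·120·1]=75.894664
Admissible k: 1..2 (factorial args all ≥0)
  k=1: (−1)^0·75.8947/(24)·0.9822^5·0.1880^1 = +0.543348
  k=2: (−1)^1·75.8947/(12)·0.9822^3·0.1880^3 = -0.039813
d^3_{1,2}(0.3782) = +0.543348 -0.039813 = +0.503535
|D^3_{1,2}|² = |d^3_{1,2}(β)|² = (+0.503535)² = 0.253548 (the z-rotation phases have unit modulus)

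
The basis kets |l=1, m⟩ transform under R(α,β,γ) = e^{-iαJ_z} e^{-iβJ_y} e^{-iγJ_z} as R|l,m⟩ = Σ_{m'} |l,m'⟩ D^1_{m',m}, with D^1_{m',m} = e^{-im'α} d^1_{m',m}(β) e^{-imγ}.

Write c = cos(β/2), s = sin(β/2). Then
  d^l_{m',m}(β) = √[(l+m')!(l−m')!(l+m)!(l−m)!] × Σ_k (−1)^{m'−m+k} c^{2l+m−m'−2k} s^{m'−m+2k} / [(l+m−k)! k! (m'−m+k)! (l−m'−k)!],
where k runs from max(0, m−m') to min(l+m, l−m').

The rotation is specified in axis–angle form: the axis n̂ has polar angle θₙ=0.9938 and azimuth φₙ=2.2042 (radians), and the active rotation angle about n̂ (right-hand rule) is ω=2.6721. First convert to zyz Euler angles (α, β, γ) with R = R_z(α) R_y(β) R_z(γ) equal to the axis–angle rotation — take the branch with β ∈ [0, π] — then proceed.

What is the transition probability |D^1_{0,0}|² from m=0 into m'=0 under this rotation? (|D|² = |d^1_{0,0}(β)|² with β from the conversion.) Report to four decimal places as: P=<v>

Axis–angle → zyz. n̂ = (sinθₙcosφₙ, sinθₙsinφₙ, cosθₙ) = (-0.496067, +0.675527, +0.545509), ω = 2.6721.
R = I cosω + sinω [n̂]ₓ + (1−cosω) n̂n̂ᵀ gives
  R = [-0.426259, -0.880762, -0.206306; -0.387148, -0.028500, +0.921577; -0.817569, +0.472702, -0.328837]
β = atan2(√(R₁₃²+R₂₃²), R₃₃) = 1.905868; α = atan2(R₂₃, R₁₃) mod 2π = 1.791028; γ = atan2(R₃₂, −R₃₁) mod 2π = 0.524220
D^1_{0,0}(1.7910,1.9059,0.5242) = e^{-i·0·1.7910}·d^1_{0,0}(1.9059)·e^{-i·0·0.5242}. Compute d first:
With c≡cos(β/2)=0.579294 and s≡sin(β/2)=0.815119, N=[1·1·1·1]^{1/2}=1.000000
k: max(0,(0)−(0))=0 … min(1+(0),1−(0))=1
  k=0: (−1)^0·1.0000/(1)·0.5793^2·0.8151^0 = +0.335582
  k=1: (−1)^1·1.0000/(1)·0.5793^0·0.8151^2 = -0.664418
d^1_{0,0}(1.9059) = +0.335582 -0.664418 = -0.328837
|D^1_{0,0}|² = |d^1_{0,0}(β)|² = (-0.328837)² = 0.108133 (the z-rotation phases have unit modulus)

P=0.1081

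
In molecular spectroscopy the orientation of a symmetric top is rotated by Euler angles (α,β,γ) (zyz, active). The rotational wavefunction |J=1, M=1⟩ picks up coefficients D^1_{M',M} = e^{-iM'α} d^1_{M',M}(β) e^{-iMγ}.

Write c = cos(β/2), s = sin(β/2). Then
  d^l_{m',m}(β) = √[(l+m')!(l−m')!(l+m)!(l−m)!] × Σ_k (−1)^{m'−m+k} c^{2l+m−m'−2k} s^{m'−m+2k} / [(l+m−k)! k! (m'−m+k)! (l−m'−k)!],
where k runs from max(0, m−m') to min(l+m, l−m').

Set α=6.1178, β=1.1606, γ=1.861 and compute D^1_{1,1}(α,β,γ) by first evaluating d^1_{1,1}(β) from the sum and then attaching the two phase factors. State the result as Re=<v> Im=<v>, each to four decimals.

D^1_{1,1}(6.1178,1.1606,1.8610) = e^{-i·1·6.1178}·d^1_{1,1}(1.1606)·e^{-i·1·1.8610}. Compute d first:
c=cos(1.160600/2)=0.836298, s=sin(1.160600/2)=0.548275; N=√[2·1·2·1]=2.000000
The bounds max(0,m−m')=0 and min(l+m,l−m')=0 give 1 term
  k=0: (−1)^0·2.0000/(2)·0.8363^2·0.5483^0 = +0.699395
d^1_{1,1}(1.1606) = +0.699395
Phases: e^{-i·(1)·6.1178}=+0.986355+0.164632i, e^{-i·(1)·1.8610}=-0.286147-0.958186i ⇒ D=-0.087071-0.693954i

Re=-0.0871 Im=-0.6940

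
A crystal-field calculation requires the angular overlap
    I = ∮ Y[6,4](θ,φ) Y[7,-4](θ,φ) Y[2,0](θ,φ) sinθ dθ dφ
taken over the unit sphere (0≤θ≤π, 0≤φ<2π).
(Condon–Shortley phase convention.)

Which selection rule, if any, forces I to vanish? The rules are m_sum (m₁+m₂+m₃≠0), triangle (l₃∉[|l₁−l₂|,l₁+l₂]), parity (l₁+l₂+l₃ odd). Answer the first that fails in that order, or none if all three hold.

Σmᵢ = 0  ✓
l₃∈[|l₁−l₂|,l₁+l₂]=[1,13], have l₃=2  ✓
Σlᵢ = 15 ⇒ odd  ✗

parity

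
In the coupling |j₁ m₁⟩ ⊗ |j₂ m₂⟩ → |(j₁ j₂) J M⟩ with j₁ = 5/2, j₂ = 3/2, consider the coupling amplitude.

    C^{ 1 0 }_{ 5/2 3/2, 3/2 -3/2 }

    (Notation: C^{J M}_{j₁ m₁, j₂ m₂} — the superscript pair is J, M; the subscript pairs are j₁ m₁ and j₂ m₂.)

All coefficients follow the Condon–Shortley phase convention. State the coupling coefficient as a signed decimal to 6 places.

√[3·3!2!0!/6! · 4!1!0!3!1!1!] = √(36/5)
  +(−1)^0/∏(0,3,1,0,1,0)! = 1/6  (running 1/6)
⟨..|..⟩ = √(36/5)·(1/6) = +0.447214

+√(1/5) ≈ +0.447214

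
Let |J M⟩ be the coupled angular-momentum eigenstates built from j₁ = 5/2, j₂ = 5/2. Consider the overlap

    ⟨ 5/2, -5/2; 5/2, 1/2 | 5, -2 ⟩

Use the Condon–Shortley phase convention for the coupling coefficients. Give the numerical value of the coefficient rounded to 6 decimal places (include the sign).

√[11·0!5!5!/11! · 0!5!3!2!3!7!] = √(172800)
  +(−1)^0/∏(0,0,5,3,0,2)! = 1/1440  (running 1/1440)
⟨..|..⟩ = √(172800)·(1/1440) = +0.288675

+√(1/12) ≈ +0.288675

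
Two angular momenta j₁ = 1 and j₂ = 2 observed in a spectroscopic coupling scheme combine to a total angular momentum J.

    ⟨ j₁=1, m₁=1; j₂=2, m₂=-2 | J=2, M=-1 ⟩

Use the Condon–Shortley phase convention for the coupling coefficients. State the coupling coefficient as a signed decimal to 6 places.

+0.577350  (= +√(1/3))

triangle: 1!·1!·3!/6! = 6/720
(j±m)!: 2!·0!·0!·4!·1!·3! = 288
prefactor² = (2J+1)·Δ·N² = 12
  k=0: +1/(0!·1!·0!·0!·1!·3!) = 1/6
Σ = 1/6  ⇒  CG² = 12·(1/6)² = 1/3
CG = +√(1/3) = +0.577350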